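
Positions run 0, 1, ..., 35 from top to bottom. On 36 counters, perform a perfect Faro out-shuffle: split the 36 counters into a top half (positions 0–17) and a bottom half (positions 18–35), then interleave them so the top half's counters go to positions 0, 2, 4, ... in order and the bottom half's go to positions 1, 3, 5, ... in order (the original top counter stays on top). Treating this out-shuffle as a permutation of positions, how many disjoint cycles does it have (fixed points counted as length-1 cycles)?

7

Trace each unvisited position around until it returns:
(0) (1 2 4 8 16 32 ... len 12) (3 6 12 24 13 26 ... len 12) (5 10 20) (7 14 28 21) (15 30 25) (35)
7 cycles in total.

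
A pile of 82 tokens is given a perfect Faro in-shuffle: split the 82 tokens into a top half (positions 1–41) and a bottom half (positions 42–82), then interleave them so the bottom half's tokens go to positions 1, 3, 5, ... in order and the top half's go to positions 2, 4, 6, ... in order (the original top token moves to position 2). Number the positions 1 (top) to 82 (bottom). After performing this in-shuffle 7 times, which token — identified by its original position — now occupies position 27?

Work backwards from position 27, undoing one in-shuffle at a time:
27 ← 55 ← 69 ← 76 ← 38 ← 19 ← 51 ← 67
So the token now at position 27 started at position 67.

67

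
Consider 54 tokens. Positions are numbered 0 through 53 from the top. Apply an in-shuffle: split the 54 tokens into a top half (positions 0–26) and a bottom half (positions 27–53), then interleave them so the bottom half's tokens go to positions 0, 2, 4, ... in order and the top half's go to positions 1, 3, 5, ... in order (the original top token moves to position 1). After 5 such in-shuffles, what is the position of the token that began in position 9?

Track the token's position through each in-shuffle:
9 → 19 → 39 → 24 → 49 → 44

44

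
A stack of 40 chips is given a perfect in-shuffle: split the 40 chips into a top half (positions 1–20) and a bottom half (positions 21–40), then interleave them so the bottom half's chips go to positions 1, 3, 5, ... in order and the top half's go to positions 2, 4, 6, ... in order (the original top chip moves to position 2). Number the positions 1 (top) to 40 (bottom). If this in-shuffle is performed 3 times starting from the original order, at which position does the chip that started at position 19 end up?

29

Track the chip's position through each in-shuffle:
19 → 38 → 35 → 29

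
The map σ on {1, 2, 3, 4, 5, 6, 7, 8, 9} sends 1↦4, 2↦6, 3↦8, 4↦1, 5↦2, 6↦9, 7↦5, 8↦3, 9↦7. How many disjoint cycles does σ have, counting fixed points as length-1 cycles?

3

Cycle decomposition: (1 4) (2 6 9 7 5) (3 8).
3 cycles.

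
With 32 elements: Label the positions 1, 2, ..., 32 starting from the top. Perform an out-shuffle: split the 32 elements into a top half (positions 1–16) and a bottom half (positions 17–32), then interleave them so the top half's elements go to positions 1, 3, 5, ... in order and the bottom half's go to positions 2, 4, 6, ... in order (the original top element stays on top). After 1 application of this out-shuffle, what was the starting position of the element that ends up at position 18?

25

Work backwards from position 18, undoing one out-shuffle at a time:
18 ← 25
So the element now at position 18 started at position 25.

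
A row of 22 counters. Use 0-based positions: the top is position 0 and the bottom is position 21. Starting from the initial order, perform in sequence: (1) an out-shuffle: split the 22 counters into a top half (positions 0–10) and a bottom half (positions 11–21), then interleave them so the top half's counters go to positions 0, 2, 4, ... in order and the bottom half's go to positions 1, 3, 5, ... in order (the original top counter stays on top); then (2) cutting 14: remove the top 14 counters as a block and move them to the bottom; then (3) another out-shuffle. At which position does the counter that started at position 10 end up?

Track the counter from position 10 forward through each operation:
  after op 1 (out-shuffle): 10 → 20
  after op 2 (cut 14): 20 → 6
  after op 3 (out-shuffle): 6 → 12

12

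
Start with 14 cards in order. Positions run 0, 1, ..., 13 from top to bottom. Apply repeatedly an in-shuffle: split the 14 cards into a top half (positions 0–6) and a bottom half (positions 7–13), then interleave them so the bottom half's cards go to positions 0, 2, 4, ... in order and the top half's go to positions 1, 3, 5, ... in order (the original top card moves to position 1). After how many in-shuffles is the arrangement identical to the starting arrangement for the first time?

The in-shuffle permutes the 14 positions with cycle lengths [2, 4, 4, 4].
Every card is home exactly when every cycle has completed a whole number of laps, i.e. after lcm(2, 4) = 4 in-shuffles.

4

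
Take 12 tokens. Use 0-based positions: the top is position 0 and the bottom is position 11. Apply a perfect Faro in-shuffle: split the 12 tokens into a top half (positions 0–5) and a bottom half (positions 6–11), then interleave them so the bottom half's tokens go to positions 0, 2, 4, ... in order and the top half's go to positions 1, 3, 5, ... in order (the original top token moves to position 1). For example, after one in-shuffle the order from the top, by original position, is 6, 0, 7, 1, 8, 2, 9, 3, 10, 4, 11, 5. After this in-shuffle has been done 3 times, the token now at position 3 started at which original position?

Work backwards from position 3, undoing one in-shuffle at a time:
3 ← 1 ← 0 ← 6
So the token now at position 3 started at position 6.

6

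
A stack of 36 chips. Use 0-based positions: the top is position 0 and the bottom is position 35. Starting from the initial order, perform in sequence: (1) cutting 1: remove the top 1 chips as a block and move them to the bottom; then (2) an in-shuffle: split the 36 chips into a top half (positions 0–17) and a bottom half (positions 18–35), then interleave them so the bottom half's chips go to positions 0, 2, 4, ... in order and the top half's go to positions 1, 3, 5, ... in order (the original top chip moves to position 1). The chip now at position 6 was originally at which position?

Undo the operations in reverse order, starting from position 6:
  undo op 2 (in-shuffle, from bottom half): 6 ← 21
  undo op 1 (cut 1): 21 ← 22
So the chip at position 6 came from original position 22.

22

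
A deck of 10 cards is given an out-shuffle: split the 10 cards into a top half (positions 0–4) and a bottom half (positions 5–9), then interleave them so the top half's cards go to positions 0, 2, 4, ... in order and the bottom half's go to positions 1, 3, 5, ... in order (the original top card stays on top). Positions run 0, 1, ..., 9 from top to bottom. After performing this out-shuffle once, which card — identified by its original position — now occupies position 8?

4

Work backwards from position 8, undoing one out-shuffle at a time:
8 ← 4
So the card now at position 8 started at position 4.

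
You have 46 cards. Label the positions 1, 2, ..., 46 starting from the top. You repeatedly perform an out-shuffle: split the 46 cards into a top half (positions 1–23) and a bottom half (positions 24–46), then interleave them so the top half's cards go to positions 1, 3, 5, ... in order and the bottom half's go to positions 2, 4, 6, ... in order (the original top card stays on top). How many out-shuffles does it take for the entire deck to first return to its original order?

The out-shuffle permutes the 46 positions with cycle lengths [1, 1, 2, 4, 4, 4, 6, 12, 12].
Every card is home exactly when every cycle has completed a whole number of laps, i.e. after lcm(1, 2, 4, 6, 12) = 12 out-shuffles.

12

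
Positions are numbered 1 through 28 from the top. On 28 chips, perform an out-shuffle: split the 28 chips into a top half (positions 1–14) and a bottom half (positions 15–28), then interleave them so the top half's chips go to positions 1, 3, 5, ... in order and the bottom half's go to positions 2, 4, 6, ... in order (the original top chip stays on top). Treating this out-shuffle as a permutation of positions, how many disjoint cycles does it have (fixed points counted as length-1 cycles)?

Trace each unvisited position around until it returns:
(1) (2 3 5 9 17 6 ... len 18) (4 7 13 25 22 16) (10 19) (28)
5 cycles in total.

5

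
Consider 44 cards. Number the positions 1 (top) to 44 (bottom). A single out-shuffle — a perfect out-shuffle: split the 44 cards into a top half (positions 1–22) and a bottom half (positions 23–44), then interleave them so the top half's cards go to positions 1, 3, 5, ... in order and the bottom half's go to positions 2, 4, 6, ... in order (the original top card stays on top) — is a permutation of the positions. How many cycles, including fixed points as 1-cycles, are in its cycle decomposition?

Trace each unvisited position around until it returns:
(1) (2 3 5 9 17 33 ... len 14) (4 7 13 25 6 11 ... len 14) (8 15 29 14 27 10 ... len 14) (44)
5 cycles in total.

5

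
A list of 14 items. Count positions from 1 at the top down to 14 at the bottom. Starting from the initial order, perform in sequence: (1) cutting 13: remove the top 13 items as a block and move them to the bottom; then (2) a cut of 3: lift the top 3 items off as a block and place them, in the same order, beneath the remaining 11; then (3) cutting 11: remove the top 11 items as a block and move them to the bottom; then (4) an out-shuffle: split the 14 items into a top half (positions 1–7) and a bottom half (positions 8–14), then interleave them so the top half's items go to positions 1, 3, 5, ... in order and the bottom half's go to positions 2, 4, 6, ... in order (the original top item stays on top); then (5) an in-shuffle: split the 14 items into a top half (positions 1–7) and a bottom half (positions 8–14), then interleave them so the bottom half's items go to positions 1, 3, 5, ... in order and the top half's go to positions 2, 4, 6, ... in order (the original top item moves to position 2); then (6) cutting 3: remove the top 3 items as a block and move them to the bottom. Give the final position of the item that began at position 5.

Track the item from position 5 forward through each operation:
  after op 1 (cut 13): 5 → 6
  after op 2 (cut 3): 6 → 3
  after op 3 (cut 11): 3 → 6
  after op 4 (out-shuffle): 6 → 11
  after op 5 (in-shuffle): 11 → 7
  after op 6 (cut 3): 7 → 4

4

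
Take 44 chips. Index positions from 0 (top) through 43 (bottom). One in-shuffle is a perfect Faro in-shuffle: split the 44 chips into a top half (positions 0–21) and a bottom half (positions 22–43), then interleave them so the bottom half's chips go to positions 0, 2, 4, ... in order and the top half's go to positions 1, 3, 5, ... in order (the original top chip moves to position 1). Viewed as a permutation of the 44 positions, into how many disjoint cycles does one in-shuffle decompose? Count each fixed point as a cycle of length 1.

Trace each unvisited position around until it returns:
(0 1 3 7 15 31 ... len 12) (2 5 11 23) (4 9 19 39 34 24) (6 13 27 10 21 43 ... len 12) (8 17 35 26) (14 29) (20 41 38 32)
7 cycles in total.

7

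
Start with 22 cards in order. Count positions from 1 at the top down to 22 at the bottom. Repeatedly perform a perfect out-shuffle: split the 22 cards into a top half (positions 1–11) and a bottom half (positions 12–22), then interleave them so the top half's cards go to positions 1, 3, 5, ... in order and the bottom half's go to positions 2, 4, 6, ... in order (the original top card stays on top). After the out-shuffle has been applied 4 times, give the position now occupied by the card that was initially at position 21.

Track the card's position through each out-shuffle:
21 → 20 → 18 → 14 → 6

6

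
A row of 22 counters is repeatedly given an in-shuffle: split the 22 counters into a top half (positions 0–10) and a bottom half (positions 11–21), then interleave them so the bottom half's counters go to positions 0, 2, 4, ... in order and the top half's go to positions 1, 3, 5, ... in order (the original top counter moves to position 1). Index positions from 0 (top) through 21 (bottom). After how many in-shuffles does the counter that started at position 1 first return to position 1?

11

Follow position 1 under repeated in-shuffles:
1 → 3 → 7 → 15 → 8 → 17 → 12 → 2 → 5 → 11 → 0 → 1
It first returns after 11 in-shuffles.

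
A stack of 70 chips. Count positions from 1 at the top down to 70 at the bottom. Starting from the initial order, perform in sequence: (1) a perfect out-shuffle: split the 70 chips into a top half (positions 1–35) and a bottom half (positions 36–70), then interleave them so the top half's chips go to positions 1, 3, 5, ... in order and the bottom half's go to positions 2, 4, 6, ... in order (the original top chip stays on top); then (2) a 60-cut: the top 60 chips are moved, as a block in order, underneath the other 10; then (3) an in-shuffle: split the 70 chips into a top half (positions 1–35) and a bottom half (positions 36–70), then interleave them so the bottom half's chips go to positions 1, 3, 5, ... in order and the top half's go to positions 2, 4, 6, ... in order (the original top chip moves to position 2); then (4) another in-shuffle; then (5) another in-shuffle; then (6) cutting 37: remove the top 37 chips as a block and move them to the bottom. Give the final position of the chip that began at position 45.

60

Track the chip from position 45 forward through each operation:
  after op 1 (out-shuffle): 45 → 20
  after op 2 (cut 60): 20 → 30
  after op 3 (in-shuffle): 30 → 60
  after op 4 (in-shuffle): 60 → 49
  after op 5 (in-shuffle): 49 → 27
  after op 6 (cut 37): 27 → 60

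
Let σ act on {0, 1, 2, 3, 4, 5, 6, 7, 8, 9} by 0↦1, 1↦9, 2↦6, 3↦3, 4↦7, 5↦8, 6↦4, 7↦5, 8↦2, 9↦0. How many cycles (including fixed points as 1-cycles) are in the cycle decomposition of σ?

3

Cycle decomposition: (0 1 9) (2 6 4 7 5 8) (3).
3 cycles.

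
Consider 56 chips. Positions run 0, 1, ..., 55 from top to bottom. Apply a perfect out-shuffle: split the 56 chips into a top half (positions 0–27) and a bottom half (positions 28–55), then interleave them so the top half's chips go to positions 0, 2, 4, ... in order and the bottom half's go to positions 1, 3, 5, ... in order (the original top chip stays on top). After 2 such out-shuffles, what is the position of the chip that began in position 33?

Track the chip's position through each out-shuffle:
33 → 11 → 22

22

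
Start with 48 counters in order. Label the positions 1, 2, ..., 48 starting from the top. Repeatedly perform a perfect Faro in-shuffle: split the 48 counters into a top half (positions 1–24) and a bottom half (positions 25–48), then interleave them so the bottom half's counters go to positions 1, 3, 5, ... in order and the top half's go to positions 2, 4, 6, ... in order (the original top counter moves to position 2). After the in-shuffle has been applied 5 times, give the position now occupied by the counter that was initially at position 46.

2

Track the counter's position through each in-shuffle:
46 → 43 → 37 → 25 → 1 → 2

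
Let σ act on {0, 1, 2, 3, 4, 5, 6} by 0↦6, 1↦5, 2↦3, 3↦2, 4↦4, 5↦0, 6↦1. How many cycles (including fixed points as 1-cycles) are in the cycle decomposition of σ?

Cycle decomposition: (0 6 1 5) (2 3) (4).
3 cycles.

3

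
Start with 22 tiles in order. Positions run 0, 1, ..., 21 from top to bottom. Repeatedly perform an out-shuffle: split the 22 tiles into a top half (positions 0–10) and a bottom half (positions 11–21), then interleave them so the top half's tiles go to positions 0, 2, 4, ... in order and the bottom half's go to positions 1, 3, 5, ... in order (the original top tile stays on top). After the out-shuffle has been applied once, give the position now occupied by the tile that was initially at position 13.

5

Track the tile's position through each out-shuffle:
13 → 5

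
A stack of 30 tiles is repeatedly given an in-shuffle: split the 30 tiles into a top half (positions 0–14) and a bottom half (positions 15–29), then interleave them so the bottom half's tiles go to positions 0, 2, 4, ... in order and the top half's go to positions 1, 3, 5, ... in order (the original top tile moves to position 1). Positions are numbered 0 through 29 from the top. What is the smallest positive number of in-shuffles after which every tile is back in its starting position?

5

The in-shuffle permutes the 30 positions with cycle lengths [5, 5, 5, 5, 5, 5].
Every tile is home exactly when every cycle has completed a whole number of laps, i.e. after lcm(5) = 5 in-shuffles.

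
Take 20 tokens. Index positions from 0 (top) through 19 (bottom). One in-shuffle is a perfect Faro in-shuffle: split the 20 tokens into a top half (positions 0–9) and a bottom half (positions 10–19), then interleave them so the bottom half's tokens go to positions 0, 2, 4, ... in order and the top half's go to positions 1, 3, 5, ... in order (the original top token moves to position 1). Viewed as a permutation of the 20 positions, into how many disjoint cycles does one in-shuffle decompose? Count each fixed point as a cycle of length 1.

Trace each unvisited position around until it returns:
(0 1 3 7 15 10) (2 5 11) (4 9 19 18 16 12) (6 13) (8 17 14)
5 cycles in total.

5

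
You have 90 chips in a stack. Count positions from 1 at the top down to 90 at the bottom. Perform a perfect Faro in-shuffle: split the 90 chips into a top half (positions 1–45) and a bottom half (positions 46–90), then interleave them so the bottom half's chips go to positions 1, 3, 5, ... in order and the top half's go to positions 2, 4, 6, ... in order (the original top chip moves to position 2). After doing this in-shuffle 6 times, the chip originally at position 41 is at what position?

Track the chip's position through each in-shuffle:
41 → 82 → 73 → 55 → 19 → 38 → 76

76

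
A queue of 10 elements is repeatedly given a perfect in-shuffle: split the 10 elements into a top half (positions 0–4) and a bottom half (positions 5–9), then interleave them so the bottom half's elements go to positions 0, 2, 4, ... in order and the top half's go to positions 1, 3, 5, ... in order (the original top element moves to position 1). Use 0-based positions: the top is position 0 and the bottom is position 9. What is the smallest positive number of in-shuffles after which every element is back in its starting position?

The in-shuffle permutes the 10 positions with cycle lengths [10].
Every element is home exactly when every cycle has completed a whole number of laps, i.e. after lcm(10) = 10 in-shuffles.

10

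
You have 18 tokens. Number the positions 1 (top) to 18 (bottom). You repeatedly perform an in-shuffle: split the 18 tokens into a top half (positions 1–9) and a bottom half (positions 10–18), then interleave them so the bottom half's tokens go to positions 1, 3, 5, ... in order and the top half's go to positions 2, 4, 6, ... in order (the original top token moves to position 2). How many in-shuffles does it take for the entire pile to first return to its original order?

The in-shuffle permutes the 18 positions with cycle lengths [18].
Every token is home exactly when every cycle has completed a whole number of laps, i.e. after lcm(18) = 18 in-shuffles.

18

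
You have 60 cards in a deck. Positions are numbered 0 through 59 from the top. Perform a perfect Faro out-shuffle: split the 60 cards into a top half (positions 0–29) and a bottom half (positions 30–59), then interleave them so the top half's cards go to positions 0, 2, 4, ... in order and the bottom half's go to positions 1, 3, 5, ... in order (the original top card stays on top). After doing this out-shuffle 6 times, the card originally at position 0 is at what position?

0

Position 0 is a fixed point of every out-shuffle, so the card never moves.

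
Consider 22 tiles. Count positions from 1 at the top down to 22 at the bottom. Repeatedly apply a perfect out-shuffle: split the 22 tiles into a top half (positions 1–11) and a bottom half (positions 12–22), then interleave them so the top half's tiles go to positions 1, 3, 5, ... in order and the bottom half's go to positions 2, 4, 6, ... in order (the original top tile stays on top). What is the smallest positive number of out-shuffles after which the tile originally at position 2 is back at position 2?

Follow position 2 under repeated out-shuffles:
2 → 3 → 5 → 9 → 17 → 12 → 2
It first returns after 6 out-shuffles.

6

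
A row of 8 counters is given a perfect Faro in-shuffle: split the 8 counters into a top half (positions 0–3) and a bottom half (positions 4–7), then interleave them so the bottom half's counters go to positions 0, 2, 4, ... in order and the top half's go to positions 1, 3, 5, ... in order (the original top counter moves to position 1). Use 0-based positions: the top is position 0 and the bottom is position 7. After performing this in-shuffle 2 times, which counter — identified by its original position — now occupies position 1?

Work backwards from position 1, undoing one in-shuffle at a time:
1 ← 0 ← 4
So the counter now at position 1 started at position 4.

4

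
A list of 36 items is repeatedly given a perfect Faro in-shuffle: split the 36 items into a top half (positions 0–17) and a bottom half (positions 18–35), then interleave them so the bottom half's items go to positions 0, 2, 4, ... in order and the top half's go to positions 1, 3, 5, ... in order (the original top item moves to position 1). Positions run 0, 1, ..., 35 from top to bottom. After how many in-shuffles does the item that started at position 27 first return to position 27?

Follow position 27 under repeated in-shuffles:
27 → 18 → 0 → 1 → 3 → 7 → 15 → 31 → ... → 27 (length 36)
It first returns after 36 in-shuffles.

36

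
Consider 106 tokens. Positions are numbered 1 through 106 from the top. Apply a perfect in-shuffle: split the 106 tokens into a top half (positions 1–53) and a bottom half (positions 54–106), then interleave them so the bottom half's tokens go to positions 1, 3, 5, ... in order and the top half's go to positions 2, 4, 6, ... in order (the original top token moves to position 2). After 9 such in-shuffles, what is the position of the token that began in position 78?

25

Track the token's position through each in-shuffle:
78 → 49 → 98 → 89 → 71 → 35 → 70 → 33 → 66 → 25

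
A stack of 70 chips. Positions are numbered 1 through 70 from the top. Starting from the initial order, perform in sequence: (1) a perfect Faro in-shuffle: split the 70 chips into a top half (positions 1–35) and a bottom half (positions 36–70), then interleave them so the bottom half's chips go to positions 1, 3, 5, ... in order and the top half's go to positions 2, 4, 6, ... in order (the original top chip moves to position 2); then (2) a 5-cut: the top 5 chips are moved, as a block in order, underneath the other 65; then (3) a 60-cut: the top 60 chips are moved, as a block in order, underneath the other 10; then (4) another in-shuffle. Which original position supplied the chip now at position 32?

Undo the operations in reverse order, starting from position 32:
  undo op 4 (in-shuffle, from top half): 32 ← 16
  undo op 3 (cut 60): 16 ← 6
  undo op 2 (cut 5): 6 ← 11
  undo op 1 (in-shuffle, from bottom half): 11 ← 41
So the chip at position 32 came from original position 41.

41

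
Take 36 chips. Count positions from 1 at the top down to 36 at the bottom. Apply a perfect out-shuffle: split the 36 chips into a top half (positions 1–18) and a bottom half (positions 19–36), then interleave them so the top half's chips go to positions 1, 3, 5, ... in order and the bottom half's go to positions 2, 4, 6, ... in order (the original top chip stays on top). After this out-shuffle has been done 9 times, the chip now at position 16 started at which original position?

Work backwards from position 16, undoing one out-shuffle at a time:
16 ← 26 ← 31 ← 16 ← 26 ← 31 ← 16 ← 26 ← 31 ← 16
So the chip now at position 16 started at position 16.

16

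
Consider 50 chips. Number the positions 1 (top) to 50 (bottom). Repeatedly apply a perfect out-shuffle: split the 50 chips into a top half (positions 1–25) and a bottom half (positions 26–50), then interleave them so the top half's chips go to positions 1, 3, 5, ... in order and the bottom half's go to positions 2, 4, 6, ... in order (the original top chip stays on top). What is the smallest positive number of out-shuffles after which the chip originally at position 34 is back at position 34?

Follow position 34 under repeated out-shuffles:
34 → 18 → 35 → 20 → 39 → 28 → 6 → 11 → ... → 34 (length 21)
It first returns after 21 out-shuffles.

21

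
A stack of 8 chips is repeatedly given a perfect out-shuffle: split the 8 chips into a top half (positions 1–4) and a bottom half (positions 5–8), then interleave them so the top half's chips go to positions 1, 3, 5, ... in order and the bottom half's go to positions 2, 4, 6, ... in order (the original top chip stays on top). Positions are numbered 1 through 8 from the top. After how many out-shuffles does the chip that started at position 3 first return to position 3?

3

Follow position 3 under repeated out-shuffles:
3 → 5 → 2 → 3
It first returns after 3 out-shuffles.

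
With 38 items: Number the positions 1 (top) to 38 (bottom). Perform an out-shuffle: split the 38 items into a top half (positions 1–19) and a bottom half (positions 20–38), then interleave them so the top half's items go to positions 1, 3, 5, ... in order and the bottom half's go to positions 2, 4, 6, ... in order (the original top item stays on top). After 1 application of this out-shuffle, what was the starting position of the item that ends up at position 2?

20

Work backwards from position 2, undoing one out-shuffle at a time:
2 ← 20
So the item now at position 2 started at position 20.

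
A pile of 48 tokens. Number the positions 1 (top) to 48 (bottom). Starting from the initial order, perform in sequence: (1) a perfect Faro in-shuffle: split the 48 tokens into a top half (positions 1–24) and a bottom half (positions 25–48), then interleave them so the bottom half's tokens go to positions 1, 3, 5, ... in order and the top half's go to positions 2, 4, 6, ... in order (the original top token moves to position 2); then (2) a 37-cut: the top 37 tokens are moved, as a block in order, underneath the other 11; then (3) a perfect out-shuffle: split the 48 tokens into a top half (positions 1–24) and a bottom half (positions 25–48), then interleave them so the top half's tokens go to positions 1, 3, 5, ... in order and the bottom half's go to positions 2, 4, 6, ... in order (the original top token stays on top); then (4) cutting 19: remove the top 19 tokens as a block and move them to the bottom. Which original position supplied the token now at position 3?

12

Undo the operations in reverse order, starting from position 3:
  undo op 4 (cut 19): 3 ← 22
  undo op 3 (out-shuffle, from bottom half): 22 ← 35
  undo op 2 (cut 37): 35 ← 24
  undo op 1 (in-shuffle, from top half): 24 ← 12
So the token at position 3 came from original position 12.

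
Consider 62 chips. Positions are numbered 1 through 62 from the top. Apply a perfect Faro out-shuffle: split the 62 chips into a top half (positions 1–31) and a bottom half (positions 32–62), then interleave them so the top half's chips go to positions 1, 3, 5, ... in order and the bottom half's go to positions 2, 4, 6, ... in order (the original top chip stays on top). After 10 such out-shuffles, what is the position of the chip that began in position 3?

36

Track the chip's position through each out-shuffle:
3 → 5 → 9 → 17 → 33 → 4 → 7 → 13 → 25 → 49 → 36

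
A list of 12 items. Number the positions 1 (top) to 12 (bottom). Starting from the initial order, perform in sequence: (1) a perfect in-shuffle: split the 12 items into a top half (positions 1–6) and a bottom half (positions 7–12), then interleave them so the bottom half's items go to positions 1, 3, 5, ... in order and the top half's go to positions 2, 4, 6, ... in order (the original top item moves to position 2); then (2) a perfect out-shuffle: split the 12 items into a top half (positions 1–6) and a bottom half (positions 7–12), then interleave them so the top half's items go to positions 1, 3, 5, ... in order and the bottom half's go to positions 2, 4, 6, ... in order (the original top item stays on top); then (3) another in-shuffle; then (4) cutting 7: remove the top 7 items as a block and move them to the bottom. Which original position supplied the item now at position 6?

2

Undo the operations in reverse order, starting from position 6:
  undo op 4 (cut 7): 6 ← 1
  undo op 3 (in-shuffle, from bottom half): 1 ← 7
  undo op 2 (out-shuffle, from top half): 7 ← 4
  undo op 1 (in-shuffle, from top half): 4 ← 2
So the item at position 6 came from original position 2.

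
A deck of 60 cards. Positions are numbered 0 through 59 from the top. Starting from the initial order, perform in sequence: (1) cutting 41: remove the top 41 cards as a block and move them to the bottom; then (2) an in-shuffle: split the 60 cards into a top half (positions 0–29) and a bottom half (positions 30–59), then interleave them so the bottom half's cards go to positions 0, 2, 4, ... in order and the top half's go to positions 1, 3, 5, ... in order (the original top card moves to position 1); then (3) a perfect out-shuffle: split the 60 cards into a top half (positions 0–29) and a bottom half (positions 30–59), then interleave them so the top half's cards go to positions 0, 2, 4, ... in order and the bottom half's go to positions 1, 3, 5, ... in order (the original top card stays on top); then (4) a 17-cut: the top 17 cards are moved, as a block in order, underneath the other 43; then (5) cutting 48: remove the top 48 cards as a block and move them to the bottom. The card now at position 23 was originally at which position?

18

Undo the operations in reverse order, starting from position 23:
  undo op 5 (cut 48): 23 ← 11
  undo op 4 (cut 17): 11 ← 28
  undo op 3 (out-shuffle, from top half): 28 ← 14
  undo op 2 (in-shuffle, from bottom half): 14 ← 37
  undo op 1 (cut 41): 37 ← 18
So the card at position 23 came from original position 18.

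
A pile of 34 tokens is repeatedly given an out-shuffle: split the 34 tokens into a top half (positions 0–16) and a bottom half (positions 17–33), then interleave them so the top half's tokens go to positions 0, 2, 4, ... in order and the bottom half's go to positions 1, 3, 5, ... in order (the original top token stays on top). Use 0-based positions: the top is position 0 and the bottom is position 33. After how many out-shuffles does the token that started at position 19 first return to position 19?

10

Follow position 19 under repeated out-shuffles:
19 → 5 → 10 → 20 → 7 → 14 → 28 → 23 → 13 → 26 → 19
It first returns after 10 out-shuffles.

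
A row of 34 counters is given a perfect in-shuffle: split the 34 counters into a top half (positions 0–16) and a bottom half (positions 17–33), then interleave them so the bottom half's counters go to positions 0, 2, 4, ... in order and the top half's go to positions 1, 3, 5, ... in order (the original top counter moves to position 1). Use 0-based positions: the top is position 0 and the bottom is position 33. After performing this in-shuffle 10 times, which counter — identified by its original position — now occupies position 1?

Work backwards from position 1, undoing one in-shuffle at a time:
1 ← 0 ← 17 ← 8 ← 21 ← 10 ← 22 ← 28 ← 31 ← 15 ← 7
So the counter now at position 1 started at position 7.

7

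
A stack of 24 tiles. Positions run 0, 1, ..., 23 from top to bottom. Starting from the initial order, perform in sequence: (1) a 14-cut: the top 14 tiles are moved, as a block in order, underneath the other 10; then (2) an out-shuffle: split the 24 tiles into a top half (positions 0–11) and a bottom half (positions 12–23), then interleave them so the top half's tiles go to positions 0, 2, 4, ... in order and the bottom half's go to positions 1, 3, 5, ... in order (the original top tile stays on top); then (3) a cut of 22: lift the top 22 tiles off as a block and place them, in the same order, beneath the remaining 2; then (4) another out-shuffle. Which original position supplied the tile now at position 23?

12

Undo the operations in reverse order, starting from position 23:
  undo op 4 (out-shuffle, from bottom half): 23 ← 23
  undo op 3 (cut 22): 23 ← 21
  undo op 2 (out-shuffle, from bottom half): 21 ← 22
  undo op 1 (cut 14): 22 ← 12
So the tile at position 23 came from original position 12.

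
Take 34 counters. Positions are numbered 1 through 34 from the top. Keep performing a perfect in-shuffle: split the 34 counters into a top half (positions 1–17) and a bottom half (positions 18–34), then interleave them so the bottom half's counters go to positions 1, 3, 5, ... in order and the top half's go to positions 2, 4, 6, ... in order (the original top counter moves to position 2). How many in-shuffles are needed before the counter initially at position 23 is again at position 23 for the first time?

12

Follow position 23 under repeated in-shuffles:
23 → 11 → 22 → 9 → 18 → 1 → 2 → 4 → 8 → 16 → 32 → 29 → 23
It first returns after 12 in-shuffles.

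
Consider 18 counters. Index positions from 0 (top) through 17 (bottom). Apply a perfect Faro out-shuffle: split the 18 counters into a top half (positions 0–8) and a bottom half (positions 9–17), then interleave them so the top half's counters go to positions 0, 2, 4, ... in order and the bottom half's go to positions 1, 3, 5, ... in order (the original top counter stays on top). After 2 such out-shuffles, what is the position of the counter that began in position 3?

12

Track the counter's position through each out-shuffle:
3 → 6 → 12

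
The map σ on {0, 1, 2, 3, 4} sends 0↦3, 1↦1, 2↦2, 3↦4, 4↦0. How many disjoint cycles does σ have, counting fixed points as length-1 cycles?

3

Cycle decomposition: (0 3 4) (1) (2).
3 cycles.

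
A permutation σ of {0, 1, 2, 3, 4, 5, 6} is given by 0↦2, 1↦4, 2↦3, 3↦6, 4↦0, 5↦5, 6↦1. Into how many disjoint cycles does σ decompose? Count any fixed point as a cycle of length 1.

Cycle decomposition: (0 2 3 6 1 4) (5).
2 cycles.

2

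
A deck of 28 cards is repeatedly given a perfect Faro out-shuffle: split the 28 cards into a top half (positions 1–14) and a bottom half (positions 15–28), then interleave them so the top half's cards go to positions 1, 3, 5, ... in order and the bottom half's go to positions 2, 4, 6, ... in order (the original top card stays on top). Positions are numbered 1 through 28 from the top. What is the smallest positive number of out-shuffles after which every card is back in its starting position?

The out-shuffle permutes the 28 positions with cycle lengths [1, 1, 2, 6, 18].
Every card is home exactly when every cycle has completed a whole number of laps, i.e. after lcm(1, 2, 6, 18) = 18 out-shuffles.

18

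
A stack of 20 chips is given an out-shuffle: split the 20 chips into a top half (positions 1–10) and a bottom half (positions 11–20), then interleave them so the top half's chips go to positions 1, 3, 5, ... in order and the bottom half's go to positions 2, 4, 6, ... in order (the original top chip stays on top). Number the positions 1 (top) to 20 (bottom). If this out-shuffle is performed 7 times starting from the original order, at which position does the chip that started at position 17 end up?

16

Track the chip's position through each out-shuffle:
17 → 14 → 8 → 15 → 10 → 19 → 18 → 16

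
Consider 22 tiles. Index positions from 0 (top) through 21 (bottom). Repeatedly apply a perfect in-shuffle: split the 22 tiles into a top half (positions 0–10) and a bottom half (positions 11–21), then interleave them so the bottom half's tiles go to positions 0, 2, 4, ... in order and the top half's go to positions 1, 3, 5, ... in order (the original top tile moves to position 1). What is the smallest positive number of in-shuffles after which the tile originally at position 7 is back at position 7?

11

Follow position 7 under repeated in-shuffles:
7 → 15 → 8 → 17 → 12 → 2 → 5 → 11 → 0 → 1 → 3 → 7
It first returns after 11 in-shuffles.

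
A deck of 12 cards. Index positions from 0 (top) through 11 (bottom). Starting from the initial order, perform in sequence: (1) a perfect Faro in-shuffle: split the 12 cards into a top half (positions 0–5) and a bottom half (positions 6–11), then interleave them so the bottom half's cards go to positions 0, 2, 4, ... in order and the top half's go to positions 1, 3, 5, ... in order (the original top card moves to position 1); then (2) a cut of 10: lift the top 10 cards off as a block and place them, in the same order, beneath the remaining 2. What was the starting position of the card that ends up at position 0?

11

Undo the operations in reverse order, starting from position 0:
  undo op 2 (cut 10): 0 ← 10
  undo op 1 (in-shuffle, from bottom half): 10 ← 11
So the card at position 0 came from original position 11.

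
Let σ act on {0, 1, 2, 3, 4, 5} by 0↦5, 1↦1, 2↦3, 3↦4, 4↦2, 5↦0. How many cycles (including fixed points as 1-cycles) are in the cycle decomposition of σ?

Cycle decomposition: (0 5) (1) (2 3 4).
3 cycles.

3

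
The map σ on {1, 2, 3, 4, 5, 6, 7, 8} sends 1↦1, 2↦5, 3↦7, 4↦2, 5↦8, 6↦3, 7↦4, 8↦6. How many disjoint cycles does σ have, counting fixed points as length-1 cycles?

2

Cycle decomposition: (1) (2 5 8 6 3 7 4).
2 cycles.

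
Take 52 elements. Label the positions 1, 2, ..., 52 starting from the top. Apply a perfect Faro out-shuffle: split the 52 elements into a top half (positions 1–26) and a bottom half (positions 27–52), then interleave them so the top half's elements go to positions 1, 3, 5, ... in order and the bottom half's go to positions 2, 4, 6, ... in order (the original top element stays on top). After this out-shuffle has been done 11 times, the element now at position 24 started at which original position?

23

Work backwards from position 24, undoing one out-shuffle at a time:
24 ← 38 ← 45 ← 23 ← 12 ← 32 ← 42 ← 47 ← 24 ← 38 ← 45 ← 23
So the element now at position 24 started at position 23.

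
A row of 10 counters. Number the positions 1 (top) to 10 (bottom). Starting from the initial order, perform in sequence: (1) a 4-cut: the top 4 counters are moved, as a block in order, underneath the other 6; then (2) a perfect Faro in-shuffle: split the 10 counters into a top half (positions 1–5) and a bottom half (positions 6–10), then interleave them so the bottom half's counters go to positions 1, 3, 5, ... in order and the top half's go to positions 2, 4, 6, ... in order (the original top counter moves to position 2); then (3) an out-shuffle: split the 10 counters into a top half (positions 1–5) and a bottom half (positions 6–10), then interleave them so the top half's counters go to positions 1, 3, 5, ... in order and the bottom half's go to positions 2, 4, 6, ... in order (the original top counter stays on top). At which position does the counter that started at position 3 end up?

Track the counter from position 3 forward through each operation:
  after op 1 (cut 4): 3 → 9
  after op 2 (in-shuffle): 9 → 7
  after op 3 (out-shuffle): 7 → 4

4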